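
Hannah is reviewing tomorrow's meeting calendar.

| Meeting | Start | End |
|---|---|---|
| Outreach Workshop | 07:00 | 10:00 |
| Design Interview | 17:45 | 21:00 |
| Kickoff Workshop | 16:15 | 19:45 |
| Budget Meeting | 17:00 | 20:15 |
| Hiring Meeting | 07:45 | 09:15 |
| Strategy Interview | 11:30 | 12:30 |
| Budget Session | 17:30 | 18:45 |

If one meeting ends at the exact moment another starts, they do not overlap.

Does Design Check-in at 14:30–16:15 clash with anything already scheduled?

Outreach Workshop: ends 10:00 at or before Design Check-in starts 14:30 → clear.
Hiring Meeting: ends 09:15 at or before Design Check-in starts 14:30 → clear.
Strategy Interview: ends 12:30 at or before Design Check-in starts 14:30 → clear.
Kickoff Workshop: starts 16:15 at or after Design Check-in ends 16:15 → clear.
Budget Meeting: starts 17:00 at or after Design Check-in ends 16:15 → clear.
Budget Session: starts 17:30 at or after Design Check-in ends 16:15 → clear.
Design Interview: starts 17:45 at or after Design Check-in ends 16:15 → clear.

No — it doesn't clash with anything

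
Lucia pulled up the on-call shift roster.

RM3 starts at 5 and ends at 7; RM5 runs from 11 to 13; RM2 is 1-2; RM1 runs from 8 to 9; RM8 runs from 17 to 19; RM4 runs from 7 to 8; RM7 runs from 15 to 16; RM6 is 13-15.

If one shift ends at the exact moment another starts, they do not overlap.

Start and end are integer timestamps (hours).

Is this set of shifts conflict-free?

Sorted by start: RM2, RM3, RM4, RM1, RM5, RM6, RM7, RM8.
RM3 starts after RM2 ends, so RM2 has no further overlaps.
RM4 starts exactly when RM3 ends (back-to-back, no overlap), so RM3 has no further overlaps.
RM1 starts exactly when RM4 ends (back-to-back, no overlap), so RM4 has no further overlaps.
RM5 starts after RM1 ends, so RM1 has no further overlaps.
RM6 starts exactly when RM5 ends (back-to-back, no overlap), so RM5 has no further overlaps.
RM7 starts exactly when RM6 ends (back-to-back, no overlap), so RM6 has no further overlaps.
RM8 starts after RM7 ends.
Every pair is clear; the schedule has no overlaps.

Yes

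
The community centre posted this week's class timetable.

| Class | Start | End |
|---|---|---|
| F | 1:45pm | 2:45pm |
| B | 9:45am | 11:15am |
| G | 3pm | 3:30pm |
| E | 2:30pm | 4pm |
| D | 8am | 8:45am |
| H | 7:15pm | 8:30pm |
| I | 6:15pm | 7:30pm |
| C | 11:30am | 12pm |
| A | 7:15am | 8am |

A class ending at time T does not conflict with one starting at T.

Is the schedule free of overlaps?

No

Sorted by start: A, D, B, C, F, E, G, I, H.
D starts exactly when A ends (back-to-back, no overlap); A is clear from here.
B starts after D ends; D is clear from here.
C starts after B ends; B is clear from here.
F starts after C ends; C is clear from here.
E starts before F ends → F and E overlap.
That's a conflict, so the schedule is not conflict-free.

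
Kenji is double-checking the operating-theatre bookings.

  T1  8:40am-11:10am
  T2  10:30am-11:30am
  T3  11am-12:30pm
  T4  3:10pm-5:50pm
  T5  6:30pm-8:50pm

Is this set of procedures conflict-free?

No

Two intervals overlap when each starts before the other ends.
Sorted by start: T1, T2, T3, T4, T5.
T2 starts before T1 ends → T1 and T2 overlap.
That's a conflict, so the schedule is not conflict-free.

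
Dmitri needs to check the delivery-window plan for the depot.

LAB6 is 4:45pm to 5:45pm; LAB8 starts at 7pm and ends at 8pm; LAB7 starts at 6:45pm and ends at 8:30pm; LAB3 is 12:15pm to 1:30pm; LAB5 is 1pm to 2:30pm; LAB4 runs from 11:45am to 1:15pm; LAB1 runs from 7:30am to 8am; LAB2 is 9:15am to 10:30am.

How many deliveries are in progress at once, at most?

3

Sweep the timeline, counting +1 at each start and −1 at each end (ends before starts at a tie):
7:30am start LAB1 → 1
8am end LAB1 → 0
9:15am start LAB2 → 1
10:30am end LAB2 → 0
11:45am start LAB4 → 1
12:15pm start LAB3 → 2
1pm start LAB5 → 3
1:15pm end LAB4 → 2
1:30pm end LAB3 → 1
2:30pm end LAB5 → 0
4:45pm start LAB6 → 1
5:45pm end LAB6 → 0
6:45pm start LAB7 → 1
7pm start LAB8 → 2
8pm end LAB8 → 1
8:30pm end LAB7 → 0
Peak is 3, at 1pm (LAB3, LAB4, LAB5).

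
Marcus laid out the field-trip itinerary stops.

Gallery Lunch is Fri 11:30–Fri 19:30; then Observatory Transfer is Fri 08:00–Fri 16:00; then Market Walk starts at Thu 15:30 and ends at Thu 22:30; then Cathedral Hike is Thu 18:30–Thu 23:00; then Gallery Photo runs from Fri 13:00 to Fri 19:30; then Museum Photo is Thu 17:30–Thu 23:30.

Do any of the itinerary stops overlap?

Sorted by start: Market Walk, Museum Photo, Cathedral Hike, Observatory Transfer, Gallery Lunch, Gallery Photo.
Museum Photo starts before Market Walk ends → Market Walk and Museum Photo overlap.
That's a conflict, so the schedule is not conflict-free.

Yes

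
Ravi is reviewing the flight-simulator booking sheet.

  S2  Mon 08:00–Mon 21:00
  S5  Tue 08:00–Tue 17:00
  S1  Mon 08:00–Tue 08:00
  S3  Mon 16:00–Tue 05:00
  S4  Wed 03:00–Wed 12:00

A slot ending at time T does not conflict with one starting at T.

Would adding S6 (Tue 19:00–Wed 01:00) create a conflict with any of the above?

No — it doesn't clash with anything

S1: ends Tue 08:00 at or before S6 starts Tue 19:00 → clear.
S2: ends Mon 21:00 at or before S6 starts Tue 19:00 → clear.
S3: ends Tue 05:00 at or before S6 starts Tue 19:00 → clear.
S5: ends Tue 17:00 at or before S6 starts Tue 19:00 → clear.
S4: starts Wed 03:00 at or after S6 ends Wed 01:00 → clear.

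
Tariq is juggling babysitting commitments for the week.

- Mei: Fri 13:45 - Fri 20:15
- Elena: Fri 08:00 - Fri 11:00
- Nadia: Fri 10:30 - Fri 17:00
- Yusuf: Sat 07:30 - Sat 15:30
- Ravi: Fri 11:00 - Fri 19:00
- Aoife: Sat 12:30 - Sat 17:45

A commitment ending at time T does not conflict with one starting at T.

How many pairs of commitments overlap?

Sorted by start: Elena, Nadia, Ravi, Mei, Yusuf, Aoife.
Nadia starts before Elena ends → Elena and Nadia overlap.
Ravi starts exactly when Elena ends (back-to-back, no overlap), so Elena has no further overlaps.
Ravi starts before Nadia ends → Nadia and Ravi overlap.
Mei starts before Nadia ends → Nadia and Mei overlap.
Yusuf starts after Nadia ends, so Nadia has no further overlaps.
Mei starts before Ravi ends → Ravi and Mei overlap.
Yusuf starts after Ravi ends, so Ravi has no further overlaps.
Yusuf starts after Mei ends, so Mei has no further overlaps.
Aoife starts before Yusuf ends → Yusuf and Aoife overlap.
Overlapping pairs: Aoife & Yusuf, Elena & Nadia, Mei & Nadia, Mei & Ravi, Nadia & Ravi — 5 in total.

5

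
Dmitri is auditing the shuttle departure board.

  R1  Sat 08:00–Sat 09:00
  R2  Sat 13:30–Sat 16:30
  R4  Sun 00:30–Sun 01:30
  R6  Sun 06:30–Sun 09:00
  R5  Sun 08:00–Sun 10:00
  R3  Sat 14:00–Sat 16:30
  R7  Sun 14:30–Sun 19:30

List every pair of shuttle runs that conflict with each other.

Two intervals overlap when each starts before the other ends.
Sorted by start: R1, R2, R3, R4, R6, R5, R7.
R2 starts after R1 ends — done with R1.
R3 starts before R2 ends → R2 and R3 overlap.
R4 starts after R2 ends — done with R2.
R4 starts after R3 ends — done with R3.
R6 starts after R4 ends — done with R4.
R5 starts before R6 ends → R6 and R5 overlap.
R7 starts after R6 ends.
R7 starts after R5 ends.

R2 & R3, R5 & R6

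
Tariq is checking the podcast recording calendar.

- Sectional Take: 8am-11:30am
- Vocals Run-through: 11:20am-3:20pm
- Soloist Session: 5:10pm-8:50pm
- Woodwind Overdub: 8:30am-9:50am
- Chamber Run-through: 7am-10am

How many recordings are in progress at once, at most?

Sort all start/end points and keep a running count:
7am start Chamber Run-through → 1
8am start Sectional Take → 2
8:30am start Woodwind Overdub → 3
9:50am end Woodwind Overdub → 2
10am end Chamber Run-through → 1
11:20am start Vocals Run-through → 2
11:30am end Sectional Take → 1
3:20pm end Vocals Run-through → 0
5:10pm start Soloist Session → 1
8:50pm end Soloist Session → 0
Peak is 3, at 8:30am (Chamber Run-through, Sectional Take, Woodwind Overdub).

3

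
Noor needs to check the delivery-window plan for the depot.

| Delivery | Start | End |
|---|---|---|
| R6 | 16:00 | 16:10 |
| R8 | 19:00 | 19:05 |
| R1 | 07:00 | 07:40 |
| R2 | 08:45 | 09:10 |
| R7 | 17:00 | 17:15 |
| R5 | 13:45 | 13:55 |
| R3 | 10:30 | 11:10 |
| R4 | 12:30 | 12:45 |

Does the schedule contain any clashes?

No

Sorted by start: R1, R2, R3, R4, R5, R6, R7, R8.
R2 starts after R1 ends, so nothing later overlaps R1 either.
R3 starts after R2 ends, so nothing later overlaps R2 either.
R4 starts after R3 ends, so nothing later overlaps R3 either.
R5 starts after R4 ends, so nothing later overlaps R4 either.
R6 starts after R5 ends, so nothing later overlaps R5 either.
R7 starts after R6 ends, so nothing later overlaps R6 either.
R8 starts after R7 ends.
Every pair is clear; the schedule has no overlaps.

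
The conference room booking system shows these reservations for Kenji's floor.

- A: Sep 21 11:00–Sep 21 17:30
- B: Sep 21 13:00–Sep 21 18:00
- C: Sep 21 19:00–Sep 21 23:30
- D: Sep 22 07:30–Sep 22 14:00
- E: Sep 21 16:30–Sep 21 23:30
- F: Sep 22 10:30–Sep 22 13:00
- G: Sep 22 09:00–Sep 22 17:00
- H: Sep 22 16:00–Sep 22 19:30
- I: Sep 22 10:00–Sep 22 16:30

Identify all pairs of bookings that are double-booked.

Sorted by start: A, B, E, C, D, G, I, F, H.
B starts before A ends → A and B overlap.
E starts before A ends → A and E overlap.
C starts after A ends, so nothing later overlaps A either.
E starts before B ends → B and E overlap.
C starts after B ends, so nothing later overlaps B either.
C starts before E ends → E and C overlap.
D starts after E ends, so nothing later overlaps E either.
D starts after C ends, so nothing later overlaps C either.
G starts before D ends → D and G overlap.
I starts before D ends → D and I overlap.
F starts before D ends → D and F overlap.
H starts after D ends.
I starts before G ends → G and I overlap.
F starts before G ends → G and F overlap.
H starts before G ends → G and H overlap.
F starts before I ends → I and F overlap.
H starts before I ends → I and H overlap.
H starts after F ends.

A & B, A & E, B & E, C & E, D & F, D & G, D & I, F & G, F & I, G & H, G & I, H & I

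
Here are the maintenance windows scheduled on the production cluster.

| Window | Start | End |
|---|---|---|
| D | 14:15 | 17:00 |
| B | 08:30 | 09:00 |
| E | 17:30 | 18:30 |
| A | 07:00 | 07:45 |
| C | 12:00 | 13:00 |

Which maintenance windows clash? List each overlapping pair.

Check each pair: they overlap iff neither finishes before the other starts.
Sorted by start: A, B, C, D, E.
B starts after A ends; A is clear from here.
C starts after B ends; B is clear from here.
D starts after C ends; C is clear from here.
E starts after D ends.

no conflicts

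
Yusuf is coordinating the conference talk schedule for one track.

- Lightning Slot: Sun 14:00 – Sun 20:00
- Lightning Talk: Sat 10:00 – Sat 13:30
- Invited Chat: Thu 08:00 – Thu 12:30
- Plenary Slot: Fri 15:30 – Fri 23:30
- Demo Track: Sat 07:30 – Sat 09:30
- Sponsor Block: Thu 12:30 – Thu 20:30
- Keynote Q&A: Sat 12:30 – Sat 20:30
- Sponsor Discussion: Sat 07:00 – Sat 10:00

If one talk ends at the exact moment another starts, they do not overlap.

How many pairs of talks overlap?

2

Sorted by start: Invited Chat, Sponsor Block, Plenary Slot, Sponsor Discussion, Demo Track, Lightning Talk, Keynote Q&A, Lightning Slot.
Sponsor Block starts exactly when Invited Chat ends (back-to-back, no overlap), so Invited Chat has no further overlaps.
Plenary Slot starts after Sponsor Block ends, so Sponsor Block has no further overlaps.
Sponsor Discussion starts after Plenary Slot ends, so Plenary Slot has no further overlaps.
Demo Track starts before Sponsor Discussion ends → Sponsor Discussion and Demo Track overlap.
Lightning Talk starts exactly when Sponsor Discussion ends (back-to-back, no overlap), so Sponsor Discussion has no further overlaps.
Lightning Talk starts after Demo Track ends, so Demo Track has no further overlaps.
Keynote Q&A starts before Lightning Talk ends → Lightning Talk and Keynote Q&A overlap.
Lightning Slot starts after Lightning Talk ends.
Lightning Slot starts after Keynote Q&A ends.
Overlapping pairs: Demo Track & Sponsor Discussion, Keynote Q&A & Lightning Talk — 2 in total.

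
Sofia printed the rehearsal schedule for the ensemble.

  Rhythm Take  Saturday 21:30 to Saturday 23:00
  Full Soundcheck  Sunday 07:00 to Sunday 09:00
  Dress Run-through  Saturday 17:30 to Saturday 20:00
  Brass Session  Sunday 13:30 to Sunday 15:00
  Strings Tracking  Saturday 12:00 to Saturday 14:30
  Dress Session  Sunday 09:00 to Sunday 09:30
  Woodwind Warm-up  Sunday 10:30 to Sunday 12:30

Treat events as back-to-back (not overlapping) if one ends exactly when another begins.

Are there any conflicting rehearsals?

No

Check each pair: they overlap iff neither finishes before the other starts.
Sorted by start: Strings Tracking, Dress Run-through, Rhythm Take, Full Soundcheck, Dress Session, Woodwind Warm-up, Brass Session.
Dress Run-through starts after Strings Tracking ends, so Strings Tracking has no further overlaps.
Rhythm Take starts after Dress Run-through ends, so Dress Run-through has no further overlaps.
Full Soundcheck starts after Rhythm Take ends, so Rhythm Take has no further overlaps.
Dress Session starts exactly when Full Soundcheck ends (back-to-back, no overlap), so Full Soundcheck has no further overlaps.
Woodwind Warm-up starts after Dress Session ends, so Dress Session has no further overlaps.
Brass Session starts after Woodwind Warm-up ends.
Every pair is clear; the schedule has no overlaps.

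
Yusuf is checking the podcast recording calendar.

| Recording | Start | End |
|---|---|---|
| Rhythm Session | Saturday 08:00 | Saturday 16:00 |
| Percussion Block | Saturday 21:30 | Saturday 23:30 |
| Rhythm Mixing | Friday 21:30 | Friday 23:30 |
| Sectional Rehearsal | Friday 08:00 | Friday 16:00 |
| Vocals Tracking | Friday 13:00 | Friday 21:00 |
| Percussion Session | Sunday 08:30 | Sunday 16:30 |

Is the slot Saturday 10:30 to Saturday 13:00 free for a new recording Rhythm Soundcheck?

No — it overlaps Rhythm Session

Sectional Rehearsal: ends Friday 16:00 at or before Rhythm Soundcheck starts Saturday 10:30 → clear.
Vocals Tracking: ends Friday 21:00 at or before Rhythm Soundcheck starts Saturday 10:30 → clear.
Rhythm Mixing: ends Friday 23:30 at or before Rhythm Soundcheck starts Saturday 10:30 → clear.
Rhythm Session: starts Saturday 08:00 before Rhythm Soundcheck ends Saturday 13:00, and ends Saturday 16:00 after Rhythm Soundcheck starts Saturday 10:30 → overlap.
Percussion Block: starts Saturday 21:30 at or after Rhythm Soundcheck ends Saturday 13:00 → clear.
Percussion Session: starts Sunday 08:30 at or after Rhythm Soundcheck ends Saturday 13:00 → clear.
Rhythm Soundcheck overlaps Rhythm Session.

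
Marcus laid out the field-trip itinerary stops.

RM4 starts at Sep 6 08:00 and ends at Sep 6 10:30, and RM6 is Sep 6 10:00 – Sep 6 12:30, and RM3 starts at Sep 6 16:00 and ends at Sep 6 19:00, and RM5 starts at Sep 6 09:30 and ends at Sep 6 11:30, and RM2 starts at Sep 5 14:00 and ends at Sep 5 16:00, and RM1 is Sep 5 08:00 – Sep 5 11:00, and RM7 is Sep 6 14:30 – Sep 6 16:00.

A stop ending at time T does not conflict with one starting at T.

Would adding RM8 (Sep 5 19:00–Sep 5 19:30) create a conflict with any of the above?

No — it doesn't clash with anything

RM1: ends Sep 5 11:00 at or before RM8 starts Sep 5 19:00 → clear.
RM2: ends Sep 5 16:00 at or before RM8 starts Sep 5 19:00 → clear.
RM4: starts Sep 6 08:00 at or after RM8 ends Sep 5 19:30 → clear.
RM5: starts Sep 6 09:30 at or after RM8 ends Sep 5 19:30 → clear.
RM6: starts Sep 6 10:00 at or after RM8 ends Sep 5 19:30 → clear.
RM7: starts Sep 6 14:30 at or after RM8 ends Sep 5 19:30 → clear.
RM3: starts Sep 6 16:00 at or after RM8 ends Sep 5 19:30 → clear.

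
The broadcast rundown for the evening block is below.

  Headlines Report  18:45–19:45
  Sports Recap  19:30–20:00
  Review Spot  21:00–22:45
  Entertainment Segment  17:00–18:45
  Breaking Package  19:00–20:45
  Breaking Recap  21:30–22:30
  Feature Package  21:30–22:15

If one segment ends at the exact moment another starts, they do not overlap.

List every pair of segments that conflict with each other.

Sorted by start: Entertainment Segment, Headlines Report, Breaking Package, Sports Recap, Review Spot, Breaking Recap, Feature Package.
Headlines Report starts exactly when Entertainment Segment ends (back-to-back, no overlap), so Entertainment Segment has no further overlaps.
Breaking Package starts before Headlines Report ends → Headlines Report and Breaking Package overlap.
Sports Recap starts before Headlines Report ends → Headlines Report and Sports Recap overlap.
Review Spot starts after Headlines Report ends, so Headlines Report has no further overlaps.
Sports Recap starts before Breaking Package ends → Breaking Package and Sports Recap overlap.
Review Spot starts after Breaking Package ends, so Breaking Package has no further overlaps.
Review Spot starts after Sports Recap ends, so Sports Recap has no further overlaps.
Breaking Recap starts before Review Spot ends → Review Spot and Breaking Recap overlap.
Feature Package starts before Review Spot ends → Review Spot and Feature Package overlap.
Feature Package starts before Breaking Recap ends → Breaking Recap and Feature Package overlap.

Breaking Package & Headlines Report, Breaking Package & Sports Recap, Breaking Recap & Feature Package, Breaking Recap & Review Spot, Feature Package & Review Spot, Headlines Report & Sports Recap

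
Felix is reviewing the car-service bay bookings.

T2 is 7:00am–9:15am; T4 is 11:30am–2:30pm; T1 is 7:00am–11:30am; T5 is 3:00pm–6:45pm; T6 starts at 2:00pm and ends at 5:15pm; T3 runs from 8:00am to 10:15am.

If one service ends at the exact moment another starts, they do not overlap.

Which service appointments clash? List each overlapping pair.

T1 & T2, T1 & T3, T2 & T3, T4 & T6, T5 & T6

Sorted by start: T1, T2, T3, T4, T6, T5.
T2 starts before T1 ends → T1 and T2 overlap.
T3 starts before T1 ends → T1 and T3 overlap.
T4 starts exactly when T1 ends (back-to-back, no overlap); T1 is clear from here.
T3 starts before T2 ends → T2 and T3 overlap.
T4 starts after T2 ends; T2 is clear from here.
T4 starts after T3 ends; T3 is clear from here.
T6 starts before T4 ends → T4 and T6 overlap.
T5 starts after T4 ends.
T5 starts before T6 ends → T6 and T5 overlap.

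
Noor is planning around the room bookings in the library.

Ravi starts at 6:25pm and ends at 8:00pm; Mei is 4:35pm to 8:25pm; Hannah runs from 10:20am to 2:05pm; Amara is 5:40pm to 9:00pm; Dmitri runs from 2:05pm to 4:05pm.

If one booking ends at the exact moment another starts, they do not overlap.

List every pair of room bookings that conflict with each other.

Sorted by start: Hannah, Dmitri, Mei, Amara, Ravi.
Dmitri starts exactly when Hannah ends (back-to-back, no overlap) — done with Hannah.
Mei starts after Dmitri ends — done with Dmitri.
Amara starts before Mei ends → Mei and Amara overlap.
Ravi starts before Mei ends → Mei and Ravi overlap.
Ravi starts before Amara ends → Amara and Ravi overlap.

Amara & Mei, Amara & Ravi, Mei & Ravi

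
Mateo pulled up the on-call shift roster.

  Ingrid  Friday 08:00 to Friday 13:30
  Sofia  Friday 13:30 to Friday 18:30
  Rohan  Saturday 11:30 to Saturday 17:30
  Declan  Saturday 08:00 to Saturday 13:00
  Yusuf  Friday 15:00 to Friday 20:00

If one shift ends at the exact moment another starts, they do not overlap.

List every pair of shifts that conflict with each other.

Declan & Rohan, Sofia & Yusuf

Two intervals overlap when each starts before the other ends.
Sorted by start: Ingrid, Sofia, Yusuf, Declan, Rohan.
Sofia starts exactly when Ingrid ends (back-to-back, no overlap), so Ingrid has no further overlaps.
Yusuf starts before Sofia ends → Sofia and Yusuf overlap.
Declan starts after Sofia ends, so Sofia has no further overlaps.
Declan starts after Yusuf ends, so Yusuf has no further overlaps.
Rohan starts before Declan ends → Declan and Rohan overlap.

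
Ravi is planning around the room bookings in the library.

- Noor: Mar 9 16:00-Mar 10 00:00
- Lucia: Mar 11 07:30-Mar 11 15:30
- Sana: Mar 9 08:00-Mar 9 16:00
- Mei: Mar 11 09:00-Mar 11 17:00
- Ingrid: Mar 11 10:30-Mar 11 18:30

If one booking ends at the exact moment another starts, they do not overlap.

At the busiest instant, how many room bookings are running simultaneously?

Sort all start/end points and keep a running count:
Mar 9 08:00 start Sana → 1
Mar 9 16:00 end Sana → 0
Mar 9 16:00 start Noor → 1
Mar 10 00:00 end Noor → 0
Mar 11 07:30 start Lucia → 1
Mar 11 09:00 start Mei → 2
Mar 11 10:30 start Ingrid → 3
Mar 11 15:30 end Lucia → 2
Mar 11 17:00 end Mei → 1
Mar 11 18:30 end Ingrid → 0
Peak is 3, at Mar 11 10:30 (Ingrid, Lucia, Mei).

3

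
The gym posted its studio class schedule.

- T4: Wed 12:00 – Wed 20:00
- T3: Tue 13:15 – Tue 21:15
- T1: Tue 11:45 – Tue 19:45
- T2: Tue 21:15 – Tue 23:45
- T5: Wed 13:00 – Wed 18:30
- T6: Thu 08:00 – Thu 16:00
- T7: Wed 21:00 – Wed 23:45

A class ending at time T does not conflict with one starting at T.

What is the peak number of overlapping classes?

2

Walk through starts and ends in time order (an end at T is processed before a start at T):
Tue 11:45 start T1 → 1
Tue 13:15 start T3 → 2
Tue 19:45 end T1 → 1
Tue 21:15 end T3 → 0
Tue 21:15 start T2 → 1
Tue 23:45 end T2 → 0
Wed 12:00 start T4 → 1
Wed 13:00 start T5 → 2
Wed 18:30 end T5 → 1
Wed 20:00 end T4 → 0
Wed 21:00 start T7 → 1
Wed 23:45 end T7 → 0
Thu 08:00 start T6 → 1
Thu 16:00 end T6 → 0
Peak is 2, at Tue 13:15 (T1, T3).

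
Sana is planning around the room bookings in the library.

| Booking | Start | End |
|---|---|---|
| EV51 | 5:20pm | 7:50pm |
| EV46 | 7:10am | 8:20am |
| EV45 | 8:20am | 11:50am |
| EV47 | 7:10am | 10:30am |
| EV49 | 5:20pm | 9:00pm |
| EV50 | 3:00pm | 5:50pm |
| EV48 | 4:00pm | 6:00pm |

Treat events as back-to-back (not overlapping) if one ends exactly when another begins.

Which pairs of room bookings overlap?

Two intervals overlap when each starts before the other ends.
Sorted by start: EV46, EV47, EV45, EV50, EV48, EV49, EV51.
EV47 starts before EV46 ends → EV46 and EV47 overlap.
EV45 starts exactly when EV46 ends (back-to-back, no overlap), so nothing later overlaps EV46 either.
EV45 starts before EV47 ends → EV47 and EV45 overlap.
EV50 starts after EV47 ends, so nothing later overlaps EV47 either.
EV50 starts after EV45 ends, so nothing later overlaps EV45 either.
EV48 starts before EV50 ends → EV50 and EV48 overlap.
EV49 starts before EV50 ends → EV50 and EV49 overlap.
EV51 starts before EV50 ends → EV50 and EV51 overlap.
EV49 starts before EV48 ends → EV48 and EV49 overlap.
EV51 starts before EV48 ends → EV48 and EV51 overlap.
EV51 starts before EV49 ends → EV49 and EV51 overlap.

EV45 & EV47, EV46 & EV47, EV48 & EV49, EV48 & EV50, EV48 & EV51, EV49 & EV50, EV49 & EV51, EV50 & EV51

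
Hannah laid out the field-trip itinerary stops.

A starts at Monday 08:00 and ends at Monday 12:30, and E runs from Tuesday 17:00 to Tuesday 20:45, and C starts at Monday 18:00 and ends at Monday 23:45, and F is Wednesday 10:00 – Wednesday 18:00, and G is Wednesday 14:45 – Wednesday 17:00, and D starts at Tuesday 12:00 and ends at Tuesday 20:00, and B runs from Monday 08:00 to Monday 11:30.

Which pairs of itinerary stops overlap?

A & B, D & E, F & G

Sorted by start: A, B, C, D, E, F, G.
B starts before A ends → A and B overlap.
C starts after A ends, so nothing later overlaps A either.
C starts after B ends, so nothing later overlaps B either.
D starts after C ends, so nothing later overlaps C either.
E starts before D ends → D and E overlap.
F starts after D ends, so nothing later overlaps D either.
F starts after E ends, so nothing later overlaps E either.
G starts before F ends → F and G overlap.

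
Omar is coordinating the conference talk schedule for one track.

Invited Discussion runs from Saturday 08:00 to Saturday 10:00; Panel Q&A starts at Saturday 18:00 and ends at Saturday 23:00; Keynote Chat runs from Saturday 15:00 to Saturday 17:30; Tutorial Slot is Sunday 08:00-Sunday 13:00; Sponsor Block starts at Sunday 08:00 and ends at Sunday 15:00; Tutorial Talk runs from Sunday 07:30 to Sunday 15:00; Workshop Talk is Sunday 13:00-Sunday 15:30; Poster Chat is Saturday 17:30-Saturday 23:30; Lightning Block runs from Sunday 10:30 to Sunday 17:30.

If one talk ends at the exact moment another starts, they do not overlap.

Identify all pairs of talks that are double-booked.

Lightning Block & Sponsor Block, Lightning Block & Tutorial Slot, Lightning Block & Tutorial Talk, Lightning Block & Workshop Talk, Panel Q&A & Poster Chat, Sponsor Block & Tutorial Slot, Sponsor Block & Tutorial Talk, Sponsor Block & Workshop Talk, Tutorial Slot & Tutorial Talk, Tutorial Talk & Workshop Talk

Sorted by start: Invited Discussion, Keynote Chat, Poster Chat, Panel Q&A, Tutorial Talk, Tutorial Slot, Sponsor Block, Lightning Block, Workshop Talk.
Keynote Chat starts after Invited Discussion ends — done with Invited Discussion.
Poster Chat starts exactly when Keynote Chat ends (back-to-back, no overlap) — done with Keynote Chat.
Panel Q&A starts before Poster Chat ends → Poster Chat and Panel Q&A overlap.
Tutorial Talk starts after Poster Chat ends — done with Poster Chat.
Tutorial Talk starts after Panel Q&A ends — done with Panel Q&A.
Tutorial Slot starts before Tutorial Talk ends → Tutorial Talk and Tutorial Slot overlap.
Sponsor Block starts before Tutorial Talk ends → Tutorial Talk and Sponsor Block overlap.
Lightning Block starts before Tutorial Talk ends → Tutorial Talk and Lightning Block overlap.
Workshop Talk starts before Tutorial Talk ends → Tutorial Talk and Workshop Talk overlap.
Sponsor Block starts before Tutorial Slot ends → Tutorial Slot and Sponsor Block overlap.
Lightning Block starts before Tutorial Slot ends → Tutorial Slot and Lightning Block overlap.
Workshop Talk starts exactly when Tutorial Slot ends (back-to-back, no overlap).
Lightning Block starts before Sponsor Block ends → Sponsor Block and Lightning Block overlap.
Workshop Talk starts before Sponsor Block ends → Sponsor Block and Workshop Talk overlap.
Workshop Talk starts before Lightning Block ends → Lightning Block and Workshop Talk overlap.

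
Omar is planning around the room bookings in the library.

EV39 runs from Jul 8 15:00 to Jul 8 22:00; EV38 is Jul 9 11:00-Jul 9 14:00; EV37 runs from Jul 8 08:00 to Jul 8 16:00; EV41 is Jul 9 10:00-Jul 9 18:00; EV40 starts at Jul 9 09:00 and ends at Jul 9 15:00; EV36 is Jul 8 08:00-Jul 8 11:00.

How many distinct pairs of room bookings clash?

Check each pair: they overlap iff neither finishes before the other starts.
Sorted by start: EV36, EV37, EV39, EV40, EV41, EV38.
EV37 starts before EV36 ends → EV36 and EV37 overlap.
EV39 starts after EV36 ends, so EV36 has no further overlaps.
EV39 starts before EV37 ends → EV37 and EV39 overlap.
EV40 starts after EV37 ends, so EV37 has no further overlaps.
EV40 starts after EV39 ends, so EV39 has no further overlaps.
EV41 starts before EV40 ends → EV40 and EV41 overlap.
EV38 starts before EV40 ends → EV40 and EV38 overlap.
EV38 starts before EV41 ends → EV41 and EV38 overlap.
Overlapping pairs: EV36 & EV37, EV37 & EV39, EV38 & EV40, EV38 & EV41, EV40 & EV41 — 5 in total.

5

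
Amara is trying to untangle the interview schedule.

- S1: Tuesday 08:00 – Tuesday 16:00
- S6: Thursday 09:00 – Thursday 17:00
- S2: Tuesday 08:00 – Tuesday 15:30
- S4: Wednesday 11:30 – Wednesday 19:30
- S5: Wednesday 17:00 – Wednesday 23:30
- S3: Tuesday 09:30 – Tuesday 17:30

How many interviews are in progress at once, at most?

3

Walk through starts and ends in time order (an end at T is processed before a start at T):
Tuesday 08:00 start S1 → 1
Tuesday 08:00 start S2 → 2
Tuesday 09:30 start S3 → 3
Tuesday 15:30 end S2 → 2
Tuesday 16:00 end S1 → 1
Tuesday 17:30 end S3 → 0
Wednesday 11:30 start S4 → 1
Wednesday 17:00 start S5 → 2
Wednesday 19:30 end S4 → 1
Wednesday 23:30 end S5 → 0
Thursday 09:00 start S6 → 1
Thursday 17:00 end S6 → 0
Peak is 3, at Tuesday 09:30 (S1, S2, S3).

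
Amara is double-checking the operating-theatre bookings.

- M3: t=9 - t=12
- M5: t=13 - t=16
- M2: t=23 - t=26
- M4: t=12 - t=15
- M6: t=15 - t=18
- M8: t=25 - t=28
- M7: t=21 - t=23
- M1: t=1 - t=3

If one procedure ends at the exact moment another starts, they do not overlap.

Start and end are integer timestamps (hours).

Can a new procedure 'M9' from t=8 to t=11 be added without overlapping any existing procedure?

M1: ends t=3 at or before M9 starts t=8 → clear.
M3: starts t=9 before M9 ends t=11, and ends t=12 after M9 starts t=8 → overlap.
M4: starts t=12 at or after M9 ends t=11 → clear.
M5: starts t=13 at or after M9 ends t=11 → clear.
M6: starts t=15 at or after M9 ends t=11 → clear.
M7: starts t=21 at or after M9 ends t=11 → clear.
M2: starts t=23 at or after M9 ends t=11 → clear.
M8: starts t=25 at or after M9 ends t=11 → clear.
M9 overlaps M3.

No — it overlaps M3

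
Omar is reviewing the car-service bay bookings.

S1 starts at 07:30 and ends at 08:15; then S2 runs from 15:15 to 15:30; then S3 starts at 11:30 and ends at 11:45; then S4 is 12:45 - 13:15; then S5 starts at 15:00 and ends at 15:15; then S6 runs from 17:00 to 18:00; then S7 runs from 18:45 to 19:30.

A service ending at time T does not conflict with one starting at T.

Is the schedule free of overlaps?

Two intervals overlap when each starts before the other ends.
Sorted by start: S1, S3, S4, S5, S2, S6, S7.
S3 starts after S1 ends, so nothing later overlaps S1 either.
S4 starts after S3 ends, so nothing later overlaps S3 either.
S5 starts after S4 ends, so nothing later overlaps S4 either.
S2 starts exactly when S5 ends (back-to-back, no overlap), so nothing later overlaps S5 either.
S6 starts after S2 ends, so nothing later overlaps S2 either.
S7 starts after S6 ends.
Every pair is clear; the schedule has no overlaps.

Yes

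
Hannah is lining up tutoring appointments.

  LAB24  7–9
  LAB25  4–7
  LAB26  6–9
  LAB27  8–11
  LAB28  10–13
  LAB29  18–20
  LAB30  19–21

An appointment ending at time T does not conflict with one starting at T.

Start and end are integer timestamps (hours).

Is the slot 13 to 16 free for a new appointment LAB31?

LAB25: ends 7 at or before LAB31 starts 13 → clear.
LAB26: ends 9 at or before LAB31 starts 13 → clear.
LAB24: ends 9 at or before LAB31 starts 13 → clear.
LAB27: ends 11 at or before LAB31 starts 13 → clear.
LAB28: ends 13 at or before LAB31 starts 13 → clear.
LAB29: starts 18 at or after LAB31 ends 16 → clear.
LAB30: starts 19 at or after LAB31 ends 16 → clear.

Yes — the slot is free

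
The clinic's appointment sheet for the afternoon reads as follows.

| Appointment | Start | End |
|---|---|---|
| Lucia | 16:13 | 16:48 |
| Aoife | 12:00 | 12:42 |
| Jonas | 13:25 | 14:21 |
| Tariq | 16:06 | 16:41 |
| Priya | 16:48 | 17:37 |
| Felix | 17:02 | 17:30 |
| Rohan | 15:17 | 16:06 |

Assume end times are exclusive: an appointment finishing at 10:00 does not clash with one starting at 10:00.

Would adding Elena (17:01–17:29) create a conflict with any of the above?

Aoife: ends 12:42 at or before Elena starts 17:01 → clear.
Jonas: ends 14:21 at or before Elena starts 17:01 → clear.
Rohan: ends 16:06 at or before Elena starts 17:01 → clear.
Tariq: ends 16:41 at or before Elena starts 17:01 → clear.
Lucia: ends 16:48 at or before Elena starts 17:01 → clear.
Priya: starts 16:48 before Elena ends 17:29, and ends 17:37 after Elena starts 17:01 → overlap.
Felix: starts 17:02 before Elena ends 17:29, and ends 17:30 after Elena starts 17:01 → overlap.
Elena overlaps Priya, Felix.

Yes — it overlaps Felix, Priya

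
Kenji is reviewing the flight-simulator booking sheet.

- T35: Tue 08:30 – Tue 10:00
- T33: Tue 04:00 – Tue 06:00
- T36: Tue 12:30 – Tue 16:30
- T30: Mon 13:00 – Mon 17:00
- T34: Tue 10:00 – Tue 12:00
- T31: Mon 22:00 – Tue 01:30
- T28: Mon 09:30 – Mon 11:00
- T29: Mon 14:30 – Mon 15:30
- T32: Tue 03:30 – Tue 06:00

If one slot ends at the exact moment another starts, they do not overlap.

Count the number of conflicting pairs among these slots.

2

Two intervals overlap when each starts before the other ends.
Sorted by start: T28, T30, T29, T31, T32, T33, T35, T34, T36.
T30 starts after T28 ends; T28 is clear from here.
T29 starts before T30 ends → T30 and T29 overlap.
T31 starts after T30 ends; T30 is clear from here.
T31 starts after T29 ends; T29 is clear from here.
T32 starts after T31 ends; T31 is clear from here.
T33 starts before T32 ends → T32 and T33 overlap.
T35 starts after T32 ends; T32 is clear from here.
T35 starts after T33 ends; T33 is clear from here.
T34 starts exactly when T35 ends (back-to-back, no overlap); T35 is clear from here.
T36 starts after T34 ends.
Overlapping pairs: T29 & T30, T32 & T33 — 2 in total.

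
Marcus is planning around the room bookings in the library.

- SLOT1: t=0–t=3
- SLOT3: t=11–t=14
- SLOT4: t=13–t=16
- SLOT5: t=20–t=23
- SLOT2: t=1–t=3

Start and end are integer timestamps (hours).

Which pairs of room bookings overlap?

Sorted by start: SLOT1, SLOT2, SLOT3, SLOT4, SLOT5.
SLOT2 starts before SLOT1 ends → SLOT1 and SLOT2 overlap.
SLOT3 starts after SLOT1 ends; SLOT1 is clear from here.
SLOT3 starts after SLOT2 ends; SLOT2 is clear from here.
SLOT4 starts before SLOT3 ends → SLOT3 and SLOT4 overlap.
SLOT5 starts after SLOT3 ends.
SLOT5 starts after SLOT4 ends.

SLOT1 & SLOT2, SLOT3 & SLOT4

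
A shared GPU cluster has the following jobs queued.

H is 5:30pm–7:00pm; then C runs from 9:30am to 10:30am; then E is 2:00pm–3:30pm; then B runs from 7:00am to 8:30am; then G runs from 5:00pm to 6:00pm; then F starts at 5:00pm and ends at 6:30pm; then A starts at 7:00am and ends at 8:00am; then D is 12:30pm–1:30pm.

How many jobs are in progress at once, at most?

Sweep the timeline, counting +1 at each start and −1 at each end (ends before starts at a tie):
7:00am start A → 1
7:00am start B → 2
8:00am end A → 1
8:30am end B → 0
9:30am start C → 1
10:30am end C → 0
12:30pm start D → 1
1:30pm end D → 0
2:00pm start E → 1
3:30pm end E → 0
5:00pm start F → 1
5:00pm start G → 2
5:30pm start H → 3
6:00pm end G → 2
6:30pm end F → 1
7:00pm end H → 0
Peak is 3, at 5:30pm (F, G, H).

3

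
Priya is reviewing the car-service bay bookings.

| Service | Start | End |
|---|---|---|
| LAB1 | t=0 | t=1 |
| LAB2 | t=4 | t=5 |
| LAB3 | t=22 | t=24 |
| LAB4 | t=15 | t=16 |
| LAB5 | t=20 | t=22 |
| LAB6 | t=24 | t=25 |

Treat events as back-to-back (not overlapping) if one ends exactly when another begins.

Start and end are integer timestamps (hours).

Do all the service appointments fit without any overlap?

Yes

Sorted by start: LAB1, LAB2, LAB4, LAB5, LAB3, LAB6.
LAB2 starts after LAB1 ends, so LAB1 has no further overlaps.
LAB4 starts after LAB2 ends, so LAB2 has no further overlaps.
LAB5 starts after LAB4 ends, so LAB4 has no further overlaps.
LAB3 starts exactly when LAB5 ends (back-to-back, no overlap), so LAB5 has no further overlaps.
LAB6 starts exactly when LAB3 ends (back-to-back, no overlap).
Every pair is clear; the schedule has no overlaps.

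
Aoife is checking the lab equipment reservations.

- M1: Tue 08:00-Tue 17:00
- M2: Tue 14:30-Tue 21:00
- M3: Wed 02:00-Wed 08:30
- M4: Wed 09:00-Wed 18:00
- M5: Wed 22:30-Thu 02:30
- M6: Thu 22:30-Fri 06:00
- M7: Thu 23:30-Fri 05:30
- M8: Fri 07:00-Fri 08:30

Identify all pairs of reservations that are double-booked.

Sorted by start: M1, M2, M3, M4, M5, M6, M7, M8.
M2 starts before M1 ends → M1 and M2 overlap.
M3 starts after M1 ends, so nothing later overlaps M1 either.
M3 starts after M2 ends, so nothing later overlaps M2 either.
M4 starts after M3 ends, so nothing later overlaps M3 either.
M5 starts after M4 ends, so nothing later overlaps M4 either.
M6 starts after M5 ends, so nothing later overlaps M5 either.
M7 starts before M6 ends → M6 and M7 overlap.
M8 starts after M6 ends.
M8 starts after M7 ends.

M1 & M2, M6 & M7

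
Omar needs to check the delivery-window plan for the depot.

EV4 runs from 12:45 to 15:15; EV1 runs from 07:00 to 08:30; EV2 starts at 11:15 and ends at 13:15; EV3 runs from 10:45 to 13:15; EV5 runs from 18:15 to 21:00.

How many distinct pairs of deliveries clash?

3

Two intervals overlap when each starts before the other ends.
Sorted by start: EV1, EV3, EV2, EV4, EV5.
EV3 starts after EV1 ends, so EV1 has no further overlaps.
EV2 starts before EV3 ends → EV3 and EV2 overlap.
EV4 starts before EV3 ends → EV3 and EV4 overlap.
EV5 starts after EV3 ends.
EV4 starts before EV2 ends → EV2 and EV4 overlap.
EV5 starts after EV2 ends.
EV5 starts after EV4 ends.
Overlapping pairs: EV2 & EV3, EV2 & EV4, EV3 & EV4 — 3 in total.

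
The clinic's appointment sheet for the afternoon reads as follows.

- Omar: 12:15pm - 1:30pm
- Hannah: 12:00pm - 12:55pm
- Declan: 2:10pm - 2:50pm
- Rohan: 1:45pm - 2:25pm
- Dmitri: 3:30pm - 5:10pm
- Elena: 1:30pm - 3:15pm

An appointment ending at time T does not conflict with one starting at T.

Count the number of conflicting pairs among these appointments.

4

Sorted by start: Hannah, Omar, Elena, Rohan, Declan, Dmitri.
Omar starts before Hannah ends → Hannah and Omar overlap.
Elena starts after Hannah ends, so Hannah has no further overlaps.
Elena starts exactly when Omar ends (back-to-back, no overlap), so Omar has no further overlaps.
Rohan starts before Elena ends → Elena and Rohan overlap.
Declan starts before Elena ends → Elena and Declan overlap.
Dmitri starts after Elena ends.
Declan starts before Rohan ends → Rohan and Declan overlap.
Dmitri starts after Rohan ends.
Dmitri starts after Declan ends.
Overlapping pairs: Declan & Elena, Declan & Rohan, Elena & Rohan, Hannah & Omar — 4 in total.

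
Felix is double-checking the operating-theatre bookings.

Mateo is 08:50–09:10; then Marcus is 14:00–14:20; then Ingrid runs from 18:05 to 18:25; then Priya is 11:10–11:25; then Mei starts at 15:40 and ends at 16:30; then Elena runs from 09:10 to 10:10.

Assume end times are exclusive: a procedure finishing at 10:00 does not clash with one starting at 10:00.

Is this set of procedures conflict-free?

Yes

Sorted by start: Mateo, Elena, Priya, Marcus, Mei, Ingrid.
Elena starts exactly when Mateo ends (back-to-back, no overlap) — done with Mateo.
Priya starts after Elena ends — done with Elena.
Marcus starts after Priya ends — done with Priya.
Mei starts after Marcus ends — done with Marcus.
Ingrid starts after Mei ends.
Every pair is clear; the schedule has no overlaps.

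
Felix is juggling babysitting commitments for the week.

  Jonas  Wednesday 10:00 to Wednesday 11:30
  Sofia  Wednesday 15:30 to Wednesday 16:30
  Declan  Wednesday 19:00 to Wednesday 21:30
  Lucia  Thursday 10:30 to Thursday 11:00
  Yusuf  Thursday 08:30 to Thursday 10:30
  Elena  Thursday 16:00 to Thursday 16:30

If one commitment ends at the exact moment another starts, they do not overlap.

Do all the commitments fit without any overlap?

Yes

Sorted by start: Jonas, Sofia, Declan, Yusuf, Lucia, Elena.
Sofia starts after Jonas ends — done with Jonas.
Declan starts after Sofia ends — done with Sofia.
Yusuf starts after Declan ends — done with Declan.
Lucia starts exactly when Yusuf ends (back-to-back, no overlap) — done with Yusuf.
Elena starts after Lucia ends.
Every pair is clear; the schedule has no overlaps.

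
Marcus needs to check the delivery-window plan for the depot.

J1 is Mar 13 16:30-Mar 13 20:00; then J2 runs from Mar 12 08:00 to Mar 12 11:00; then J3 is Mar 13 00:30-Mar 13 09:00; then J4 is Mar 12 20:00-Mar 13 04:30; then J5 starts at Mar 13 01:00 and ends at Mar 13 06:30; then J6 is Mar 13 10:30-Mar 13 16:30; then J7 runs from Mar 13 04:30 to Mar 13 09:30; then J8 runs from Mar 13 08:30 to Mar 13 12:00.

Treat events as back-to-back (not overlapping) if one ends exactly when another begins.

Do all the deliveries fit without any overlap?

No

Sorted by start: J2, J4, J3, J5, J7, J8, J6, J1.
J4 starts after J2 ends; J2 is clear from here.
J3 starts before J4 ends → J4 and J3 overlap.
That's a conflict, so the schedule is not conflict-free.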